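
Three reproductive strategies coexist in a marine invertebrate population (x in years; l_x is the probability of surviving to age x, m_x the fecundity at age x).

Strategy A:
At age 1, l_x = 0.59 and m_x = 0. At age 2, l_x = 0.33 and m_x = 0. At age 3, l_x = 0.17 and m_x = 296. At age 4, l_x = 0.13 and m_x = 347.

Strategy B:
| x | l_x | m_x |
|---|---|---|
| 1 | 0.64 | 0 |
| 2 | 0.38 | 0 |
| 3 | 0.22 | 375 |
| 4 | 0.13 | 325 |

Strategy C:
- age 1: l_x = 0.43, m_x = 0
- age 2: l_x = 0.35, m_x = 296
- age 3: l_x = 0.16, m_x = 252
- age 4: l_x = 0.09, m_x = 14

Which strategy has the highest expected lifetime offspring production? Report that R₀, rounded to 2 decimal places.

145.18

Strategy A: R₀ = 0.59×0 + 0.33×0 + 0.17×296 + 0.13×347 = 95.4300
Strategy B: R₀ = 0.64×0 + 0.38×0 + 0.22×375 + 0.13×325 = 124.7500
Strategy C: R₀ = 0.43×0 + 0.35×296 + 0.16×252 + 0.09×14 = 145.1800
Highest R₀: strategy C with 145.1800.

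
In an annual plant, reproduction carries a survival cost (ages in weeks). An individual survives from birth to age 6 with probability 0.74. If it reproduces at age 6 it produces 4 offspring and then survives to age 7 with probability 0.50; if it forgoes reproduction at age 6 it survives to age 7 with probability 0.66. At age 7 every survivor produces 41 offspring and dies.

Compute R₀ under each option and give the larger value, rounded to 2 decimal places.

breed at age 6: R₀ = 0.74 × (4 + 0.50 × 41) = 0.74 × 24.5000 = 18.1300
delay to age 7: R₀ = 0.74 × (0.66 × 41) = 0.74 × 27.0600 = 20.0244
Higher: delay to age 7 (20.0244).

20.02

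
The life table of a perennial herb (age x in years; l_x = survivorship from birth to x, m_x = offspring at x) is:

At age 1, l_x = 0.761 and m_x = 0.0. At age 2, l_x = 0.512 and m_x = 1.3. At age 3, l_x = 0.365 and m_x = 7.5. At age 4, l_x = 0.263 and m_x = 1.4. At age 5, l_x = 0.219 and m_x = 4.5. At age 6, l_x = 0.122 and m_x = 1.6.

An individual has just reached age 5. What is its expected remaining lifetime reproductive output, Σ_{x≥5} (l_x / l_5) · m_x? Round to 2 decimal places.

5.39

l_5 = 0.219. Conditional survival from age 5 to x is l_x / l_5.
  x=5: (0.219/0.219) × 4.5 = 4.5000
  x=6: (0.122/0.219) × 1.6 = 0.8913
Sum = 4.5000 + 0.8913 = 5.3913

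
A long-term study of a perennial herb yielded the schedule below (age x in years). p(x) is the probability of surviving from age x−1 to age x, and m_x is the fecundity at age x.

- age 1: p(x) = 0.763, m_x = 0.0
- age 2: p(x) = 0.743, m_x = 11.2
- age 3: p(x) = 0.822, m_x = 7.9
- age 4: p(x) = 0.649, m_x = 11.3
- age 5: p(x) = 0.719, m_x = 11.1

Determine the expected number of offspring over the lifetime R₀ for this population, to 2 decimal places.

Survivorship from birth: l_x = p_1·p_2·…·p_x.
  l_1 = 0.76300
  l_2 = 0.56691
  l_3 = 0.46600
  l_4 = 0.30243
  l_5 = 0.21745
R₀ = Σ l_x m_x:
  age 1: 0.76300 × 0.0 = 0.0000
  age 2: 0.56691 × 11.2 = 6.3494
  age 3: 0.46600 × 7.9 = 3.6814
  age 4: 0.30243 × 11.3 = 3.4175
  age 5: 0.21745 × 11.1 = 2.4137
R₀ = 0.0000 + 6.3494 + 3.6814 + 3.4175 + 2.4137 = 15.8619

15.86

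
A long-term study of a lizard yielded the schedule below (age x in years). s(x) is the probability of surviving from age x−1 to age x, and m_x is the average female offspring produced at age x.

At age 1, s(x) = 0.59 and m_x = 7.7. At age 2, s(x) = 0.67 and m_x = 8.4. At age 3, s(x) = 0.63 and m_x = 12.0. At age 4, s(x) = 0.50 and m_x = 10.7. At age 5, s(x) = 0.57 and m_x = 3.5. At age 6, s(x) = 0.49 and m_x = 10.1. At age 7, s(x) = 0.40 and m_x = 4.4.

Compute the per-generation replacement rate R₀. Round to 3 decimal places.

12.845

Survivorship from birth: l_x = s_1·s_2·…·s_x.
  l_1 = 0.59000
  l_2 = 0.39530
  l_3 = 0.24904
  l_4 = 0.12452
  l_5 = 0.07098
  l_6 = 0.03478
  l_7 = 0.01391
R₀ = Σ l_x m_x:
  age 1: 0.59000 × 7.7 = 4.5430
  age 2: 0.39530 × 8.4 = 3.3205
  age 3: 0.24904 × 12.0 = 2.9885
  age 4: 0.12452 × 10.7 = 1.3324
  age 5: 0.07098 × 3.5 = 0.2484
  age 6: 0.03478 × 10.1 = 0.3513
  age 7: 0.01391 × 4.4 = 0.0612
R₀ = 4.5430 + 3.3205 + 2.9885 + 1.3324 + 0.2484 + 0.3513 + 0.0612 = 12.8453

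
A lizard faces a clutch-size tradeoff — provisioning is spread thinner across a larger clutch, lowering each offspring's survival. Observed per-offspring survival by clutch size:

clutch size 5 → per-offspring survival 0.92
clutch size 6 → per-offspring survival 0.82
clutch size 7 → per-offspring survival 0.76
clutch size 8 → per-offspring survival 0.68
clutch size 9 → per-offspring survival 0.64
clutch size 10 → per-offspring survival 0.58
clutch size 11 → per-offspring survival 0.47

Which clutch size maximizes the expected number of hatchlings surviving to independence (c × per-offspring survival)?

Expected hatchlings surviving to independence = c × s(c):
  c=5: 5 × 0.92 = 4.600
  c=6: 6 × 0.82 = 4.920
  c=7: 7 × 0.76 = 5.320
  c=8: 8 × 0.68 = 5.440
  c=9: 9 × 0.64 = 5.760
  c=10: 10 × 0.58 = 5.800
  c=11: 11 × 0.47 = 5.170
Maximum at c = 10 (5.800 hatchlings surviving to independence).

10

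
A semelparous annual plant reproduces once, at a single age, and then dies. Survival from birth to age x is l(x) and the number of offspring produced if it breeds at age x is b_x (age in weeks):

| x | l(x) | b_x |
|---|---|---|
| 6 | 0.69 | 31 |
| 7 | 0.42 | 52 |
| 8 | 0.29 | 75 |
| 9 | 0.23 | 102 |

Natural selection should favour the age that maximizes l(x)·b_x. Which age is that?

Expected offspring if breeding at age x = l(x) × b_x:
  age 6: 0.69 × 31 = 21.390
  age 7: 0.42 × 52 = 21.840
  age 8: 0.29 × 75 = 21.750
  age 9: 0.23 × 102 = 23.460
Maximum at age 9 (23.460).

9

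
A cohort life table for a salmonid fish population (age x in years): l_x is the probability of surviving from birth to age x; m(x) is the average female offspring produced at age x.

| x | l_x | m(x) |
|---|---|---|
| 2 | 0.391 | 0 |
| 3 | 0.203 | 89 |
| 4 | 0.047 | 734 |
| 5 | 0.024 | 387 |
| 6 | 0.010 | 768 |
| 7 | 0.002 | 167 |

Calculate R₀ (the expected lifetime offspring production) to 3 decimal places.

R₀ = Σ l_x m(x):
  age 2: 0.391 × 0 = 0.0000
  age 3: 0.203 × 89 = 18.0670
  age 4: 0.047 × 734 = 34.4980
  age 5: 0.024 × 387 = 9.2880
  age 6: 0.010 × 768 = 7.6800
  age 7: 0.002 × 167 = 0.3340
R₀ = 0.0000 + 18.0670 + 34.4980 + 9.2880 + 7.6800 + 0.3340 = 69.8670

69.867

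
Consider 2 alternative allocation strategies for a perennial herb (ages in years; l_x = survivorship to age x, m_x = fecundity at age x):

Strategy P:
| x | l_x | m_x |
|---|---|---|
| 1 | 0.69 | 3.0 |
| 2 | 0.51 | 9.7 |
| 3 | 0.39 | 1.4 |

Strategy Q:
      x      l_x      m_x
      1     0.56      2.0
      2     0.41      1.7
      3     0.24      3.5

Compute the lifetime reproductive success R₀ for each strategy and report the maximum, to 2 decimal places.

7.56

Strategy P: R₀ = 0.69×3.0 + 0.51×9.7 + 0.39×1.4 = 7.5630
Strategy Q: R₀ = 0.56×2.0 + 0.41×1.7 + 0.24×3.5 = 2.6570
Highest R₀: strategy P with 7.5630.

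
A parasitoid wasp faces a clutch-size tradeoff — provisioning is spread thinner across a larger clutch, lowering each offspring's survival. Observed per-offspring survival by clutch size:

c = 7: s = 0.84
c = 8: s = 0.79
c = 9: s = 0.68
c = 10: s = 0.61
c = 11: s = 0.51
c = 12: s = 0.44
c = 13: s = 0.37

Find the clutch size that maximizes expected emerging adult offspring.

Expected emerging adult offspring = c × s(c):
  c=7: 7 × 0.84 = 5.880
  c=8: 8 × 0.79 = 6.320
  c=9: 9 × 0.68 = 6.120
  c=10: 10 × 0.61 = 6.100
  c=11: 11 × 0.51 = 5.610
  c=12: 12 × 0.44 = 5.280
  c=13: 13 × 0.37 = 4.810
Maximum at c = 8 (6.320 emerging adult offspring).

8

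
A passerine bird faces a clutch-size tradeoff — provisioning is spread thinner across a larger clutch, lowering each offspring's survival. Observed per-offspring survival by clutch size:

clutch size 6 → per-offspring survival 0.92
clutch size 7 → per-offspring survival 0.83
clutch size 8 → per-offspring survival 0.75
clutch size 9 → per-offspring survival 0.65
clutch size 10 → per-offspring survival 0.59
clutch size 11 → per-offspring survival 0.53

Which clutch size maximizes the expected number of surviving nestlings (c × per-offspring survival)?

Expected surviving nestlings = c × s(c):
  c=6: 6 × 0.92 = 5.520
  c=7: 7 × 0.83 = 5.810
  c=8: 8 × 0.75 = 6.000
  c=9: 9 × 0.65 = 5.850
  c=10: 10 × 0.59 = 5.900
  c=11: 11 × 0.53 = 5.830
Maximum at c = 8 (6.000 surviving nestlings).

8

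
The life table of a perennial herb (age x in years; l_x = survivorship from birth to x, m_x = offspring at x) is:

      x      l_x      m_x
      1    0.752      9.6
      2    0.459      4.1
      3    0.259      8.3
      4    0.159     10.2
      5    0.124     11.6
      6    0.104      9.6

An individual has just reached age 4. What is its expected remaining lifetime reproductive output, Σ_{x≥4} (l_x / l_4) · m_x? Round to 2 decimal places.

l_4 = 0.159. Conditional survival from age 4 to x is l_x / l_4.
  x=4: (0.159/0.159) × 10.2 = 10.2000
  x=5: (0.124/0.159) × 11.6 = 9.0465
  x=6: (0.104/0.159) × 9.6 = 6.2792
Sum = 10.2000 + 9.0465 + 6.2792 = 25.5258

25.53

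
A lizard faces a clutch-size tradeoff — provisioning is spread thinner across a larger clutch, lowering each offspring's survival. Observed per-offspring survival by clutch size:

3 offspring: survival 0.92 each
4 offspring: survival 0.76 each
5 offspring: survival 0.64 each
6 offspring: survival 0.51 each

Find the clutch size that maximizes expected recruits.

Expected recruits = c × s(c):
  c=3: 3 × 0.92 = 2.760
  c=4: 4 × 0.76 = 3.040
  c=5: 5 × 0.64 = 3.200
  c=6: 6 × 0.51 = 3.060
Maximum at c = 5 (3.200 recruits).

5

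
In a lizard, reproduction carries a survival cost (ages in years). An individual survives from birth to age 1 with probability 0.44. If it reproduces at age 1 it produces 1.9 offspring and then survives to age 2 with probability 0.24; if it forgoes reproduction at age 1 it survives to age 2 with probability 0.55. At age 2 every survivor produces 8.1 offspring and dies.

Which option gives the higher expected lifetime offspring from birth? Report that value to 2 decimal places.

1.96

breed at age 1: R₀ = 0.44 × (1.9 + 0.24 × 8.1) = 0.44 × 3.8440 = 1.6914
delay to age 2: R₀ = 0.44 × (0.55 × 8.1) = 0.44 × 4.4550 = 1.9602
Higher: delay to age 2 (1.9602).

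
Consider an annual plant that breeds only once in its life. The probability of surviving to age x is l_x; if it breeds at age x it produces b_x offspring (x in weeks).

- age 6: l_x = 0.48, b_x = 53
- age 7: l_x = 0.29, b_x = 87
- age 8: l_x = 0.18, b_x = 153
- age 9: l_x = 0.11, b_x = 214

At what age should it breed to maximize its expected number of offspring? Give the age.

Expected offspring if breeding at age x = l_x × b_x:
  age 6: 0.48 × 53 = 25.440
  age 7: 0.29 × 87 = 25.230
  age 8: 0.18 × 153 = 27.540
  age 9: 0.11 × 214 = 23.540
Maximum at age 8 (27.540).

8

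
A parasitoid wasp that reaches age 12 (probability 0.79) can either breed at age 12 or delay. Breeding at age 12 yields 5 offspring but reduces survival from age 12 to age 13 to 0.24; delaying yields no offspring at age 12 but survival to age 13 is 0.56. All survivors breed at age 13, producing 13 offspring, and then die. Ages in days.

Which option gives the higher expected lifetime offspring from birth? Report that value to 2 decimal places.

6.41

breed at age 12: R₀ = 0.79 × (5 + 0.24 × 13) = 0.79 × 8.1200 = 6.4148
delay to age 13: R₀ = 0.79 × (0.56 × 13) = 0.79 × 7.2800 = 5.7512
Higher: breed at age 12 (6.4148).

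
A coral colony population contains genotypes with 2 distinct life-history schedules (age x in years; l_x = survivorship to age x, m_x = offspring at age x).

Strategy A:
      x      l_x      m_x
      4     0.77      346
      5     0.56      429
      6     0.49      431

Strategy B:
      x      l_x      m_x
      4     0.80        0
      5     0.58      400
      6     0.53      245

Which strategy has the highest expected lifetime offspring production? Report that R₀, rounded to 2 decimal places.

717.85

Strategy A: R₀ = 0.77×346 + 0.56×429 + 0.49×431 = 717.8500
Strategy B: R₀ = 0.80×0 + 0.58×400 + 0.53×245 = 361.8500
Highest R₀: strategy A with 717.8500.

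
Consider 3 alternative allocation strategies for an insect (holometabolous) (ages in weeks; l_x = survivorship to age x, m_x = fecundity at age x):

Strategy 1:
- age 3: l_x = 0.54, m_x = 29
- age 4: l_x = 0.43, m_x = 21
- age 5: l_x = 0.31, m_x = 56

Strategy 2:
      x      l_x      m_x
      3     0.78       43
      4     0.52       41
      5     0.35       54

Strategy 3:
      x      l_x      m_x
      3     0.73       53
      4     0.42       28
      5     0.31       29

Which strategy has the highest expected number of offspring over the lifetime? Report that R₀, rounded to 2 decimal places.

Strategy 1: R₀ = 0.54×29 + 0.43×21 + 0.31×56 = 42.0500
Strategy 2: R₀ = 0.78×43 + 0.52×41 + 0.35×54 = 73.7600
Strategy 3: R₀ = 0.73×53 + 0.42×28 + 0.31×29 = 59.4400
Highest R₀: strategy 2 with 73.7600.

73.76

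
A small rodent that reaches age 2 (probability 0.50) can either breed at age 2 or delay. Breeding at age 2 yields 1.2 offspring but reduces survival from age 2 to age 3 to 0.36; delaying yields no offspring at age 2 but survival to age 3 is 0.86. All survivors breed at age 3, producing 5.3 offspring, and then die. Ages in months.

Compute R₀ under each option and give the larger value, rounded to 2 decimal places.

breed at age 2: R₀ = 0.50 × (1.2 + 0.36 × 5.3) = 0.50 × 3.1080 = 1.5540
delay to age 3: R₀ = 0.50 × (0.86 × 5.3) = 0.50 × 4.5580 = 2.2790
Higher: delay to age 3 (2.2790).

2.28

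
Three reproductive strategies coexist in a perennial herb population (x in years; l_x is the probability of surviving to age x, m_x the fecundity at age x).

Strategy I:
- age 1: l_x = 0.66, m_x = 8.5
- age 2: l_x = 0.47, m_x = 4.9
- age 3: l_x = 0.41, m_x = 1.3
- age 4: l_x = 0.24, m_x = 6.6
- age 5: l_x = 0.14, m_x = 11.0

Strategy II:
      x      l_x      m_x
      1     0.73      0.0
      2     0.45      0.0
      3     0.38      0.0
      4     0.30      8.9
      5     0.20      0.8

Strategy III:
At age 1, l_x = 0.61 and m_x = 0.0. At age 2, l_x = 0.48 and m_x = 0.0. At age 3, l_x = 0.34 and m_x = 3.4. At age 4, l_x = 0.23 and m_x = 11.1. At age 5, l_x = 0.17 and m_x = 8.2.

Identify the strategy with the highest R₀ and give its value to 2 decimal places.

11.57

Strategy I: R₀ = 0.66×8.5 + 0.47×4.9 + 0.41×1.3 + 0.24×6.6 + 0.14×11.0 = 11.5700
Strategy II: R₀ = 0.73×0.0 + 0.45×0.0 + 0.38×0.0 + 0.30×8.9 + 0.20×0.8 = 2.8300
Strategy III: R₀ = 0.61×0.0 + 0.48×0.0 + 0.34×3.4 + 0.23×11.1 + 0.17×8.2 = 5.1030
Highest R₀: strategy I with 11.5700.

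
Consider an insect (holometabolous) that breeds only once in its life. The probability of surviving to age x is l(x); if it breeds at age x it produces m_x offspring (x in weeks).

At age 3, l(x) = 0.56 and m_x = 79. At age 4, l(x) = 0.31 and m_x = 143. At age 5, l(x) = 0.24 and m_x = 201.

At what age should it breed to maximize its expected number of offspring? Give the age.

5

Expected offspring if breeding at age x = l(x) × m_x:
  age 3: 0.56 × 79 = 44.240
  age 4: 0.31 × 143 = 44.330
  age 5: 0.24 × 201 = 48.240
Maximum at age 5 (48.240).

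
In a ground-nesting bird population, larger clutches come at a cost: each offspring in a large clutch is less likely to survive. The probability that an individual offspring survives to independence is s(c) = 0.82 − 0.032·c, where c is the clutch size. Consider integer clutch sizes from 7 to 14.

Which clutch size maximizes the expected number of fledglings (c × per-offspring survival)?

Expected fledglings = c × s(c):
  c=7: 7 × 0.596 = 4.172
  c=8: 8 × 0.564 = 4.512
  c=9: 9 × 0.532 = 4.788
  c=10: 10 × 0.500 = 5.000
  c=11: 11 × 0.468 = 5.148
  c=12: 12 × 0.436 = 5.232
  c=13: 13 × 0.404 = 5.252
  c=14: 14 × 0.372 = 5.208
Maximum at c = 13 (5.252 fledglings).

13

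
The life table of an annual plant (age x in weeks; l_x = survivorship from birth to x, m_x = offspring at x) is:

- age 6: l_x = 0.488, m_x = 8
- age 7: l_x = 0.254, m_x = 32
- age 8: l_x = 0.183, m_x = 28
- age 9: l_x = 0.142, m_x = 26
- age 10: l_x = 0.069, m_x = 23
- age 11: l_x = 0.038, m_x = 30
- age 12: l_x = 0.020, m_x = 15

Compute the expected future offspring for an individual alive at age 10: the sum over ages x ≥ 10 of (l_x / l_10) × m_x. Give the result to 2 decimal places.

43.87

l_10 = 0.069. Conditional survival from age 10 to x is l_x / l_10.
  x=10: (0.069/0.069) × 23 = 23.0000
  x=11: (0.038/0.069) × 30 = 16.5217
  x=12: (0.020/0.069) × 15 = 4.3478
Sum = 23.0000 + 16.5217 + 4.3478 = 43.8696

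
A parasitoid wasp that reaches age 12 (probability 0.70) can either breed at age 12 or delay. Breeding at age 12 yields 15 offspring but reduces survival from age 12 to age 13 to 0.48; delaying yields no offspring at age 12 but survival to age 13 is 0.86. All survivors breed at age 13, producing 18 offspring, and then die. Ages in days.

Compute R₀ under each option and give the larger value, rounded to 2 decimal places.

breed at age 12: R₀ = 0.70 × (15 + 0.48 × 18) = 0.70 × 23.6400 = 16.5480
delay to age 13: R₀ = 0.70 × (0.86 × 18) = 0.70 × 15.4800 = 10.8360
Higher: breed at age 12 (16.5480).

16.55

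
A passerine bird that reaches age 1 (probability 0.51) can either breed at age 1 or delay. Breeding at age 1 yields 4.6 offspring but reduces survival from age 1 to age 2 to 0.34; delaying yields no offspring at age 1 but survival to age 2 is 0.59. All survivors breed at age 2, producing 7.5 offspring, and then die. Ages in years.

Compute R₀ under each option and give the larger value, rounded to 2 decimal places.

breed at age 1: R₀ = 0.51 × (4.6 + 0.34 × 7.5) = 0.51 × 7.1500 = 3.6465
delay to age 2: R₀ = 0.51 × (0.59 × 7.5) = 0.51 × 4.4250 = 2.2567
Higher: breed at age 1 (3.6465).

3.65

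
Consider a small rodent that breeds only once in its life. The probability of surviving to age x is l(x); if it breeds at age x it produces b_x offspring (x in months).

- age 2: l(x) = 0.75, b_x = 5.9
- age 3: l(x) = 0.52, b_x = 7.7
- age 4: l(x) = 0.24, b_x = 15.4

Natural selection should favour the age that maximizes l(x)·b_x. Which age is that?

Expected offspring if breeding at age x = l(x) × b_x:
  age 2: 0.75 × 5.9 = 4.425
  age 3: 0.52 × 7.7 = 4.004
  age 4: 0.24 × 15.4 = 3.696
Maximum at age 2 (4.425).

2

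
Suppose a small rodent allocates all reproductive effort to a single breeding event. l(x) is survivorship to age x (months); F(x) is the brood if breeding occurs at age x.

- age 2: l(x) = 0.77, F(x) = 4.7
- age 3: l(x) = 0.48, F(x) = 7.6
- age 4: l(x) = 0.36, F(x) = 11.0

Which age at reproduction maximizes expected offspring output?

4

Expected offspring if breeding at age x = l(x) × F(x):
  age 2: 0.77 × 4.7 = 3.619
  age 3: 0.48 × 7.6 = 3.648
  age 4: 0.36 × 11.0 = 3.960
Maximum at age 4 (3.960).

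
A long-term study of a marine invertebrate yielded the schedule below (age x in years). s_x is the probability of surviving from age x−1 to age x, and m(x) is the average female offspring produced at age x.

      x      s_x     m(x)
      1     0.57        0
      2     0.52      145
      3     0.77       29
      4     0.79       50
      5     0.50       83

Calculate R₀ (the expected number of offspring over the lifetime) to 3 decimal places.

Survivorship from birth: l_x = s_1·s_2·…·s_x.
  l_1 = 0.57000
  l_2 = 0.29640
  l_3 = 0.22823
  l_4 = 0.18030
  l_5 = 0.09015
R₀ = Σ l_x m(x):
  age 1: 0.57000 × 0 = 0.0000
  age 2: 0.29640 × 145 = 42.9780
  age 3: 0.22823 × 29 = 6.6187
  age 4: 0.18030 × 50 = 9.0150
  age 5: 0.09015 × 83 = 7.4824
R₀ = 0.0000 + 42.9780 + 6.6187 + 9.0150 + 7.4824 = 66.0941

66.094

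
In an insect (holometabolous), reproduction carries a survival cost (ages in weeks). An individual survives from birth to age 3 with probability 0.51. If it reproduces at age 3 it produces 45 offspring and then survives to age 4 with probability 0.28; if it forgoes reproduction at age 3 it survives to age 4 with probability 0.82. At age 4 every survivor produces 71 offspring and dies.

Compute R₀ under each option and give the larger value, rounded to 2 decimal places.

33.09

breed at age 3: R₀ = 0.51 × (45 + 0.28 × 71) = 0.51 × 64.8800 = 33.0888
delay to age 4: R₀ = 0.51 × (0.82 × 71) = 0.51 × 58.2200 = 29.6922
Higher: breed at age 3 (33.0888).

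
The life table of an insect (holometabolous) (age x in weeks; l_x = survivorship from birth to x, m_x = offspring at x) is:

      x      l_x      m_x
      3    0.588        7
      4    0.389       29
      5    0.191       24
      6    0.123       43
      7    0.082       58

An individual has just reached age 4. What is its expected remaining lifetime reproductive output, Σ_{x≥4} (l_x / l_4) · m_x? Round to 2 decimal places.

l_4 = 0.389. Conditional survival from age 4 to x is l_x / l_4.
  x=4: (0.389/0.389) × 29 = 29.0000
  x=5: (0.191/0.389) × 24 = 11.7841
  x=6: (0.123/0.389) × 43 = 13.5964
  x=7: (0.082/0.389) × 58 = 12.2262
Sum = 29.0000 + 11.7841 + 13.5964 + 12.2262 = 66.6067

66.61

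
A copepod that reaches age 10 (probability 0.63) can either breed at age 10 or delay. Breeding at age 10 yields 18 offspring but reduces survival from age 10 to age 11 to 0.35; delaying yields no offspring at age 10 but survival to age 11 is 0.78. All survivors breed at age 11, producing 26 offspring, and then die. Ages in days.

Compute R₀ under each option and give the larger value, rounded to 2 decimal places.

breed at age 10: R₀ = 0.63 × (18 + 0.35 × 26) = 0.63 × 27.1000 = 17.0730
delay to age 11: R₀ = 0.63 × (0.78 × 26) = 0.63 × 20.2800 = 12.7764
Higher: breed at age 10 (17.0730).

17.07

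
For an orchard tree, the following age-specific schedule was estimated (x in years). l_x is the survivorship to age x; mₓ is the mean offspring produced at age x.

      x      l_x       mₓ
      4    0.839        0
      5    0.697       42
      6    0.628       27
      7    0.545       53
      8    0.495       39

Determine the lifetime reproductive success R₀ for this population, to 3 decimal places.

R₀ = Σ l_x mₓ:
  age 4: 0.839 × 0 = 0.0000
  age 5: 0.697 × 42 = 29.2740
  age 6: 0.628 × 27 = 16.9560
  age 7: 0.545 × 53 = 28.8850
  age 8: 0.495 × 39 = 19.3050
R₀ = 0.0000 + 29.2740 + 16.9560 + 28.8850 + 19.3050 = 94.4200

94.420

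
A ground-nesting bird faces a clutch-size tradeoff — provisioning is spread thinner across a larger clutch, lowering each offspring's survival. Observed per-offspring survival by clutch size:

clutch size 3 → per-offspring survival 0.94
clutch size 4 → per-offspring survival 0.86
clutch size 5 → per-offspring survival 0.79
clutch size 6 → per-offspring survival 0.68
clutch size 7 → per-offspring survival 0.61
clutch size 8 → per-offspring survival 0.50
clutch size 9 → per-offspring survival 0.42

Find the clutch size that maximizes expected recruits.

Expected recruits = c × s(c):
  c=3: 3 × 0.94 = 2.820
  c=4: 4 × 0.86 = 3.440
  c=5: 5 × 0.79 = 3.950
  c=6: 6 × 0.68 = 4.080
  c=7: 7 × 0.61 = 4.270
  c=8: 8 × 0.50 = 4.000
  c=9: 9 × 0.42 = 3.780
Maximum at c = 7 (4.270 recruits).

7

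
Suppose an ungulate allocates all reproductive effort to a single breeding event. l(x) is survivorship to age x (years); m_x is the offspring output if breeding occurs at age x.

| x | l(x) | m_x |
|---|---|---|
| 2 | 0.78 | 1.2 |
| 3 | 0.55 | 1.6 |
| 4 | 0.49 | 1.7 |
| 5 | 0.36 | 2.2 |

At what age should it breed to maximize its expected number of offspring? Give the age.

2

Expected offspring if breeding at age x = l(x) × m_x:
  age 2: 0.78 × 1.2 = 0.936
  age 3: 0.55 × 1.6 = 0.880
  age 4: 0.49 × 1.7 = 0.833
  age 5: 0.36 × 2.2 = 0.792
Maximum at age 2 (0.936).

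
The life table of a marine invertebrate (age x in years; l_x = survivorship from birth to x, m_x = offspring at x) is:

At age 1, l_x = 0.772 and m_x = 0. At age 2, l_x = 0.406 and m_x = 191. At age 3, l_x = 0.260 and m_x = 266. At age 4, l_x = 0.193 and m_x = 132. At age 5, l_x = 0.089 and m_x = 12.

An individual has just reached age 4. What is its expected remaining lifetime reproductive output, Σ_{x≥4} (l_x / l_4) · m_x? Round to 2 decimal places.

137.53

l_4 = 0.193. Conditional survival from age 4 to x is l_x / l_4.
  x=4: (0.193/0.193) × 132 = 132.0000
  x=5: (0.089/0.193) × 12 = 5.5337
Sum = 132.0000 + 5.5337 = 137.5337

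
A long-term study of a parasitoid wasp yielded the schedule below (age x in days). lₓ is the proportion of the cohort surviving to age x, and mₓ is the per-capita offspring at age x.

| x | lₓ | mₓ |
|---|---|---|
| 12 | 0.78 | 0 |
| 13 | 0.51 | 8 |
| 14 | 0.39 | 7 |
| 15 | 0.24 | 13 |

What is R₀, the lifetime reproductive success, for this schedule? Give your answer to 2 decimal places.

R₀ = Σ lₓ mₓ:
  age 12: 0.78 × 0 = 0.0000
  age 13: 0.51 × 8 = 4.0800
  age 14: 0.39 × 7 = 2.7300
  age 15: 0.24 × 13 = 3.1200
R₀ = 0.0000 + 4.0800 + 2.7300 + 3.1200 = 9.9300

9.93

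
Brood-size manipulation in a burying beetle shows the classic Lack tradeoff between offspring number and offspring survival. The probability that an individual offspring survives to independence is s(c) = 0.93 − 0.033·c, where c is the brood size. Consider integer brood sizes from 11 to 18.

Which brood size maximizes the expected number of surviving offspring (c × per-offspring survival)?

14

Expected surviving offspring = c × s(c):
  c=11: 11 × 0.567 = 6.237
  c=12: 12 × 0.534 = 6.408
  c=13: 13 × 0.501 = 6.513
  c=14: 14 × 0.468 = 6.552
  c=15: 15 × 0.435 = 6.525
  c=16: 16 × 0.402 = 6.432
  c=17: 17 × 0.369 = 6.273
  c=18: 18 × 0.336 = 6.048
Maximum at c = 14 (6.552 surviving offspring).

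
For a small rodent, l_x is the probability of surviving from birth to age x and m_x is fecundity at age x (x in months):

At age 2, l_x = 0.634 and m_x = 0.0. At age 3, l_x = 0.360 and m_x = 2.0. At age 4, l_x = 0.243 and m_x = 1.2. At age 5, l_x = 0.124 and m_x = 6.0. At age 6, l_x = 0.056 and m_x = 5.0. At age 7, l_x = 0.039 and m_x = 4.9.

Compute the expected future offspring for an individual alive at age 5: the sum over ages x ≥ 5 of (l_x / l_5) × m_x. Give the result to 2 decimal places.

l_5 = 0.124. Conditional survival from age 5 to x is l_x / l_5.
  x=5: (0.124/0.124) × 6.0 = 6.0000
  x=6: (0.056/0.124) × 5.0 = 2.2581
  x=7: (0.039/0.124) × 4.9 = 1.5411
Sum = 6.0000 + 2.2581 + 1.5411 = 9.7992

9.80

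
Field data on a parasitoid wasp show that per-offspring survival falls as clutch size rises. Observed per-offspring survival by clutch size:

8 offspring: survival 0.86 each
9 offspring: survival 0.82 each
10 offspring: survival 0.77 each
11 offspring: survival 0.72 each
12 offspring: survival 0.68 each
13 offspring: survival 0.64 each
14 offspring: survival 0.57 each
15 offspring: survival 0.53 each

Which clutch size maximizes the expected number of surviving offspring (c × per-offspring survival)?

13

Expected surviving offspring = c × s(c):
  c=8: 8 × 0.86 = 6.880
  c=9: 9 × 0.82 = 7.380
  c=10: 10 × 0.77 = 7.700
  c=11: 11 × 0.72 = 7.920
  c=12: 12 × 0.68 = 8.160
  c=13: 13 × 0.64 = 8.320
  c=14: 14 × 0.57 = 7.980
  c=15: 15 × 0.53 = 7.950
Maximum at c = 13 (8.320 surviving offspring).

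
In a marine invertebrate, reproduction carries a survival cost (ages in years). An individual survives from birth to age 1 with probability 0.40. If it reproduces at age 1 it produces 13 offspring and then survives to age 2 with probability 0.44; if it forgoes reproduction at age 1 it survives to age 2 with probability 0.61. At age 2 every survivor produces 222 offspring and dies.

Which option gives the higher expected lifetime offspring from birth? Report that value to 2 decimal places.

breed at age 1: R₀ = 0.40 × (13 + 0.44 × 222) = 0.40 × 110.6800 = 44.2720
delay to age 2: R₀ = 0.40 × (0.61 × 222) = 0.40 × 135.4200 = 54.1680
Higher: delay to age 2 (54.1680).

54.17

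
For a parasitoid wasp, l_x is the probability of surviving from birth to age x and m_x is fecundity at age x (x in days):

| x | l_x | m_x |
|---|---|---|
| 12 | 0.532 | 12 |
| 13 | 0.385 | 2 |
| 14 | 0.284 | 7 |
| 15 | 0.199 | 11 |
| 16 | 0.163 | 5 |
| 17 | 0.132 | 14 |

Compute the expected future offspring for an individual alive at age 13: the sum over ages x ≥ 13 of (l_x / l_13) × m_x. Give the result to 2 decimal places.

19.77

l_13 = 0.385. Conditional survival from age 13 to x is l_x / l_13.
  x=13: (0.385/0.385) × 2 = 2.0000
  x=14: (0.284/0.385) × 7 = 5.1636
  x=15: (0.199/0.385) × 11 = 5.6857
  x=16: (0.163/0.385) × 5 = 2.1169
  x=17: (0.132/0.385) × 14 = 4.8000
Sum = 2.0000 + 5.1636 + 5.6857 + 2.1169 + 4.8000 = 19.7662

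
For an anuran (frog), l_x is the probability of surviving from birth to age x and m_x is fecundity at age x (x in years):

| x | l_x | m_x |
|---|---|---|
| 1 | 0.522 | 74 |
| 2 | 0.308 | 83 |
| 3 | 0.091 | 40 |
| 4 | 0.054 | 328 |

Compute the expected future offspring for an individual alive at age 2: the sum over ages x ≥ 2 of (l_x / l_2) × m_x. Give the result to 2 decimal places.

152.32

l_2 = 0.308. Conditional survival from age 2 to x is l_x / l_2.
  x=2: (0.308/0.308) × 83 = 83.0000
  x=3: (0.091/0.308) × 40 = 11.8182
  x=4: (0.054/0.308) × 328 = 57.5065
Sum = 83.0000 + 11.8182 + 57.5065 = 152.3247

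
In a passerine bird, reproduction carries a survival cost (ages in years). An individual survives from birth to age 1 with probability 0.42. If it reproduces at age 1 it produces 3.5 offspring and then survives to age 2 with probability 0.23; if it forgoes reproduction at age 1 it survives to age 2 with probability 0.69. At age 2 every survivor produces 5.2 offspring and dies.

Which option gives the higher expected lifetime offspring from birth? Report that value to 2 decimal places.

breed at age 1: R₀ = 0.42 × (3.5 + 0.23 × 5.2) = 0.42 × 4.6960 = 1.9723
delay to age 2: R₀ = 0.42 × (0.69 × 5.2) = 0.42 × 3.5880 = 1.5070
Higher: breed at age 1 (1.9723).

1.97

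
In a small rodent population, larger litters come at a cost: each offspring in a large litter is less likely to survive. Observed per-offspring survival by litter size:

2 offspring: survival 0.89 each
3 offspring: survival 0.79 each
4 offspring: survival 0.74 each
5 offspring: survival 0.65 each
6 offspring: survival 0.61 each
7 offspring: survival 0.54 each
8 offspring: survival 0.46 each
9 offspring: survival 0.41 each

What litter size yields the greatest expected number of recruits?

Expected recruits = c × s(c):
  c=2: 2 × 0.89 = 1.780
  c=3: 3 × 0.79 = 2.370
  c=4: 4 × 0.74 = 2.960
  c=5: 5 × 0.65 = 3.250
  c=6: 6 × 0.61 = 3.660
  c=7: 7 × 0.54 = 3.780
  c=8: 8 × 0.46 = 3.680
  c=9: 9 × 0.41 = 3.690
Maximum at c = 7 (3.780 recruits).

7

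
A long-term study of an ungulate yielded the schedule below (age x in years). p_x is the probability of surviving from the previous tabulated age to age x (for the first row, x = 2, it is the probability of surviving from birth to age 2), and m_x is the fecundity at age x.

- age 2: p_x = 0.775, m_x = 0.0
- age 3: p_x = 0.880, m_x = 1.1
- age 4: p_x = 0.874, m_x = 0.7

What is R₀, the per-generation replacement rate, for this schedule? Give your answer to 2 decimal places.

Survivorship from birth: l_x = p_2·p_3·…·p_x.
  l_2 = 0.77500
  l_3 = 0.68200
  l_4 = 0.59607
R₀ = Σ l_x m_x:
  age 2: 0.77500 × 0.0 = 0.0000
  age 3: 0.68200 × 1.1 = 0.7502
  age 4: 0.59607 × 0.7 = 0.4172
R₀ = 0.0000 + 0.7502 + 0.4172 = 1.1674

1.17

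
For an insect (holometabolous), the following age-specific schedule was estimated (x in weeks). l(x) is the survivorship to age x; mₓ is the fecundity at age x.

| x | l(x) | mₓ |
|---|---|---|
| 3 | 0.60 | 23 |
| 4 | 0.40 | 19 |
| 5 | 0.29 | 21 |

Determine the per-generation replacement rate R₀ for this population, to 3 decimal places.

27.490

R₀ = Σ l(x) mₓ:
  age 3: 0.60 × 23 = 13.8000
  age 4: 0.40 × 19 = 7.6000
  age 5: 0.29 × 21 = 6.0900
R₀ = 13.8000 + 7.6000 + 6.0900 = 27.4900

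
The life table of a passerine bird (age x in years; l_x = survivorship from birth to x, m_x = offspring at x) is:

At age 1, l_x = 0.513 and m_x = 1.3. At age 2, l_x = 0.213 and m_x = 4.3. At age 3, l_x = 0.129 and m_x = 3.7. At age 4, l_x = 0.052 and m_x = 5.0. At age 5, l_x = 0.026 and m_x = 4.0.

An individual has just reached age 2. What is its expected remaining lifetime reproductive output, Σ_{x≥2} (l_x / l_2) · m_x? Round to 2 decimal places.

l_2 = 0.213. Conditional survival from age 2 to x is l_x / l_2.
  x=2: (0.213/0.213) × 4.3 = 4.3000
  x=3: (0.129/0.213) × 3.7 = 2.2408
  x=4: (0.052/0.213) × 5.0 = 1.2207
  x=5: (0.026/0.213) × 4.0 = 0.4883
Sum = 4.3000 + 2.2408 + 1.2207 + 0.4883 = 8.2498

8.25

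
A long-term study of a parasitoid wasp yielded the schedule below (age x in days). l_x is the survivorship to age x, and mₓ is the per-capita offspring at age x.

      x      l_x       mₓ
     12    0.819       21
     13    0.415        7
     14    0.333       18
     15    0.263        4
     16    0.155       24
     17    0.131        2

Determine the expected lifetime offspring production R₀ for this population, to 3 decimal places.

R₀ = Σ l_x mₓ:
  age 12: 0.819 × 21 = 17.1990
  age 13: 0.415 × 7 = 2.9050
  age 14: 0.333 × 18 = 5.9940
  age 15: 0.263 × 4 = 1.0520
  age 16: 0.155 × 24 = 3.7200
  age 17: 0.131 × 2 = 0.2620
R₀ = 17.1990 + 2.9050 + 5.9940 + 1.0520 + 3.7200 + 0.2620 = 31.1320

31.132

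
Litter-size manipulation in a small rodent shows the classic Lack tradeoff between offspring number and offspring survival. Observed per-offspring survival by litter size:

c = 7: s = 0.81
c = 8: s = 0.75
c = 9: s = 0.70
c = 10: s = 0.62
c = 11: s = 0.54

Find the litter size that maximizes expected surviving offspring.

Expected surviving offspring = c × s(c):
  c=7: 7 × 0.81 = 5.670
  c=8: 8 × 0.75 = 6.000
  c=9: 9 × 0.70 = 6.300
  c=10: 10 × 0.62 = 6.200
  c=11: 11 × 0.54 = 5.940
Maximum at c = 9 (6.300 surviving offspring).

9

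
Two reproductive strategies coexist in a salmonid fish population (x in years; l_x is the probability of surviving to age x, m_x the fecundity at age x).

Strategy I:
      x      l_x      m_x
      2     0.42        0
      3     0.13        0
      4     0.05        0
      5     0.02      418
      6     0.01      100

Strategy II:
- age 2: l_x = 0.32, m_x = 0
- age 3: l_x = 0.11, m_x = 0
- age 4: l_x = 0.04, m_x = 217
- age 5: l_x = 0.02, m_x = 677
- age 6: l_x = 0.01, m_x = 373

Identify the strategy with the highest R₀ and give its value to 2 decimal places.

Strategy I: R₀ = 0.42×0 + 0.13×0 + 0.05×0 + 0.02×418 + 0.01×100 = 9.3600
Strategy II: R₀ = 0.32×0 + 0.11×0 + 0.04×217 + 0.02×677 + 0.01×373 = 25.9500
Highest R₀: strategy II with 25.9500.

25.95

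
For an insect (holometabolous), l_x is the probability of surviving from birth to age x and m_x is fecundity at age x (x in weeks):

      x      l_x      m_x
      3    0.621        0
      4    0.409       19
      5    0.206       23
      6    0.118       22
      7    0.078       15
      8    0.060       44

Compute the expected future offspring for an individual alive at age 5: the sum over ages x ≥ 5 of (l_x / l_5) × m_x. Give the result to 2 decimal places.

l_5 = 0.206. Conditional survival from age 5 to x is l_x / l_5.
  x=5: (0.206/0.206) × 23 = 23.0000
  x=6: (0.118/0.206) × 22 = 12.6019
  x=7: (0.078/0.206) × 15 = 5.6796
  x=8: (0.060/0.206) × 44 = 12.8155
Sum = 23.0000 + 12.6019 + 5.6796 + 12.8155 = 54.0971

54.10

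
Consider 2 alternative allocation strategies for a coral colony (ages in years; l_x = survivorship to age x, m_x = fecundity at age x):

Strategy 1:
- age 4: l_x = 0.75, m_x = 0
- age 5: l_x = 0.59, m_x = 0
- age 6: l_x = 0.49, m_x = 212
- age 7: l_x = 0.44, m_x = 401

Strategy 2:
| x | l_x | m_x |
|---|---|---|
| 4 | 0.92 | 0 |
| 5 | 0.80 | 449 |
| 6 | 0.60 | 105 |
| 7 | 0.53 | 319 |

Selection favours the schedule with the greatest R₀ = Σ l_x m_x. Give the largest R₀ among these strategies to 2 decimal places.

Strategy 1: R₀ = 0.75×0 + 0.59×0 + 0.49×212 + 0.44×401 = 280.3200
Strategy 2: R₀ = 0.92×0 + 0.80×449 + 0.60×105 + 0.53×319 = 591.2700
Highest R₀: strategy 2 with 591.2700.

591.27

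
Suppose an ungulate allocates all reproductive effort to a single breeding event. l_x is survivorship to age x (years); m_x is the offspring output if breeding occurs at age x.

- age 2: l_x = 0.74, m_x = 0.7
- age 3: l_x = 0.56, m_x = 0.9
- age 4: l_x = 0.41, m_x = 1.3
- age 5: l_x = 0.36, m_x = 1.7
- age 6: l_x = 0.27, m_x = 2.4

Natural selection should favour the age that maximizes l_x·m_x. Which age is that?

Expected offspring if breeding at age x = l_x × m_x:
  age 2: 0.74 × 0.7 = 0.518
  age 3: 0.56 × 0.9 = 0.504
  age 4: 0.41 × 1.3 = 0.533
  age 5: 0.36 × 1.7 = 0.612
  age 6: 0.27 × 2.4 = 0.648
Maximum at age 6 (0.648).

6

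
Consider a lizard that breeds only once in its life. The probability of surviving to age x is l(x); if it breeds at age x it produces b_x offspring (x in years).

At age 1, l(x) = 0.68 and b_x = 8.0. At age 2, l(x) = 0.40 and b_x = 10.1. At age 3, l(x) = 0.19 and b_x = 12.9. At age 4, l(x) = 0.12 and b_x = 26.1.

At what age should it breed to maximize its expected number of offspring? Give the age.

Expected offspring if breeding at age x = l(x) × b_x:
  age 1: 0.68 × 8.0 = 5.440
  age 2: 0.40 × 10.1 = 4.040
  age 3: 0.19 × 12.9 = 2.451
  age 4: 0.12 × 26.1 = 3.132
Maximum at age 1 (5.440).

1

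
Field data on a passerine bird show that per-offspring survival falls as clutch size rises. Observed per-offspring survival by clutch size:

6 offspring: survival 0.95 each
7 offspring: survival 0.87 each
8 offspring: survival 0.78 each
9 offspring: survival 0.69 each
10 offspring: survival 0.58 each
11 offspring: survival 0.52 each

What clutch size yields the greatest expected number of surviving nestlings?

Expected surviving nestlings = c × s(c):
  c=6: 6 × 0.95 = 5.700
  c=7: 7 × 0.87 = 6.090
  c=8: 8 × 0.78 = 6.240
  c=9: 9 × 0.69 = 6.210
  c=10: 10 × 0.58 = 5.800
  c=11: 11 × 0.52 = 5.720
Maximum at c = 8 (6.240 surviving nestlings).

8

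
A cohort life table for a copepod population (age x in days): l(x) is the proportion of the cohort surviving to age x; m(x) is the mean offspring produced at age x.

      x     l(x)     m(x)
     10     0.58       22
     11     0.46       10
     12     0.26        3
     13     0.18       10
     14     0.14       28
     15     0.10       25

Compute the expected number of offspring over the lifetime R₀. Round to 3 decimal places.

26.360

R₀ = Σ l(x) m(x):
  age 10: 0.58 × 22 = 12.7600
  age 11: 0.46 × 10 = 4.6000
  age 12: 0.26 × 3 = 0.7800
  age 13: 0.18 × 10 = 1.8000
  age 14: 0.14 × 28 = 3.9200
  age 15: 0.10 × 25 = 2.5000
R₀ = 12.7600 + 4.6000 + 0.7800 + 1.8000 + 3.9200 + 2.5000 = 26.3600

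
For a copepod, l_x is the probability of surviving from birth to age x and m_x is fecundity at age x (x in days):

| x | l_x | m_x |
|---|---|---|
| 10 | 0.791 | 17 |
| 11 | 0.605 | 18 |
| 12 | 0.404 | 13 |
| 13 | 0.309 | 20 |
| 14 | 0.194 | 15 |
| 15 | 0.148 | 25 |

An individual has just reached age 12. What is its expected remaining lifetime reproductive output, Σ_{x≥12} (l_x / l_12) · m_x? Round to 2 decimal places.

44.66

l_12 = 0.404. Conditional survival from age 12 to x is l_x / l_12.
  x=12: (0.404/0.404) × 13 = 13.0000
  x=13: (0.309/0.404) × 20 = 15.2970
  x=14: (0.194/0.404) × 15 = 7.2030
  x=15: (0.148/0.404) × 25 = 9.1584
Sum = 13.0000 + 15.2970 + 7.2030 + 9.1584 = 44.6584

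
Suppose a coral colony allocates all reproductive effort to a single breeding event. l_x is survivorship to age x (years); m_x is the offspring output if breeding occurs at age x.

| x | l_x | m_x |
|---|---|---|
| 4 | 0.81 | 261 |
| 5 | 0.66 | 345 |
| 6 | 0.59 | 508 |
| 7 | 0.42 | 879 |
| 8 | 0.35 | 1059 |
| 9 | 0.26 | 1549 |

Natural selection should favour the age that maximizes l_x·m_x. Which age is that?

9

Expected offspring if breeding at age x = l_x × m_x:
  age 4: 0.81 × 261 = 211.410
  age 5: 0.66 × 345 = 227.700
  age 6: 0.59 × 508 = 299.720
  age 7: 0.42 × 879 = 369.180
  age 8: 0.35 × 1059 = 370.650
  age 9: 0.26 × 1549 = 402.740
Maximum at age 9 (402.740).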